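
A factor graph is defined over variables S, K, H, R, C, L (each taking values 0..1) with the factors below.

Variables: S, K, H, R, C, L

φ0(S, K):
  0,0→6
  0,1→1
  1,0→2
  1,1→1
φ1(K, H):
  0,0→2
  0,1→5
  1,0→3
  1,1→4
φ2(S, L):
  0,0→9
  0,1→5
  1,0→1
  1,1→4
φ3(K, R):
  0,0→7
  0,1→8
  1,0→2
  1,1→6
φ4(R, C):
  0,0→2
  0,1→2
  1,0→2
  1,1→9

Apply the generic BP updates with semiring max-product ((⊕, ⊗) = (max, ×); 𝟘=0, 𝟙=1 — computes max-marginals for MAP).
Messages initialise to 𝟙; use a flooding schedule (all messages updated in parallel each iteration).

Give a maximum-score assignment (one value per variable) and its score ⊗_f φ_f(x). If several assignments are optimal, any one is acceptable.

assignment: (S=0, K=0, H=1, R=1, C=1, L=0); score = 19440

init: all messages = 𝟙 over 2 values
r1 m[φ0→S] = [6, 2]
r1 m[φ0→K] = [6, 1]
r1 m[φ1→K] = [5, 4]
r1 m[φ1→H] = [3, 5]
r1 m[φ2→S] = [9, 4]
r1 m[φ2→L] = [9, 5]
r1 m[φ3→K] = [8, 6]
r1 m[φ3→R] = [7, 8]
r1 m[φ4→R] = [2, 9]
r1 m[φ4→C] = [2, 9]
r1 m[S→φ0] = [1, 1]
r1 m[S→φ2] = [1, 1]
r1 m[K→φ0] = [1, 1]
r1 m[K→φ1] = [1, 1]
r1 m[K→φ3] = [1, 1]
r1 m[H→φ1] = [1, 1]
r1 m[R→φ3] = [1, 1]
r1 m[R→φ4] = [1, 1]
r1 m[C→φ4] = [1, 1]
r1 m[L→φ2] = [1, 1]
r2 m[φ0→S] = [6, 2]
r2 m[φ0→K] = [6, 1]
r2 m[φ1→K] = [5, 4]
r2 m[φ1→H] = [3, 5]
r2 m[φ2→S] = [9, 4]
r2 m[φ2→L] = [9, 5]
r2 m[φ3→K] = [8, 6]
r2 m[φ3→R] = [7, 8]
r2 m[φ4→R] = [2, 9]
r2 m[φ4→C] = [2, 9]
r2 m[S→φ0] = [9, 4]
r2 m[S→φ2] = [6, 2]
r2 m[K→φ0] = [40, 24]
r2 m[K→φ1] = [48, 6]
r2 m[K→φ3] = [30, 4]
r2 m[H→φ1] = [1, 1]
r2 m[R→φ3] = [2, 9]
r2 m[R→φ4] = [7, 8]
r2 m[C→φ4] = [1, 1]
r2 m[L→φ2] = [1, 1]
r3 m[φ0→S] = [240, 80]
r3 m[φ0→K] = [54, 9]
r3 m[φ1→K] = [5, 4]
r3 m[φ1→H] = [96, 240]
r3 m[φ2→S] = [9, 4]
r3 m[φ2→L] = [54, 30]
r3 m[φ3→K] = [72, 54]
r3 m[φ3→R] = [210, 240]
r3 m[φ4→R] = [2, 9]
r3 m[φ4→C] = [16, 72]
r3 m[S→φ0] = [9, 4]
r3 m[S→φ2] = [6, 2]
r3 m[K→φ0] = [40, 24]
r3 m[K→φ1] = [48, 6]
r3 m[K→φ3] = [30, 4]
r3 m[H→φ1] = [1, 1]
r3 m[R→φ3] = [2, 9]
r3 m[R→φ4] = [7, 8]
r3 m[C→φ4] = [1, 1]
r3 m[L→φ2] = [1, 1]
r4 m[φ0→S] = [240, 80]
r4 m[φ0→K] = [54, 9]
r4 m[φ1→K] = [5, 4]
r4 m[φ1→H] = [96, 240]
r4 m[φ2→S] = [9, 4]
r4 m[φ2→L] = [54, 30]
r4 m[φ3→K] = [72, 54]
r4 m[φ3→R] = [210, 240]
r4 m[φ4→R] = [2, 9]
r4 m[φ4→C] = [16, 72]
r4 m[S→φ0] = [9, 4]
r4 m[S→φ2] = [240, 80]
r4 m[K→φ0] = [360, 216]
r4 m[K→φ1] = [3888, 486]
r4 m[K→φ3] = [270, 36]
r4 m[H→φ1] = [1, 1]
r4 m[R→φ3] = [2, 9]
r4 m[R→φ4] = [210, 240]
r4 m[C→φ4] = [1, 1]
r4 m[L→φ2] = [1, 1]
r5 m[φ0→S] = [2160, 720]
r5 m[φ0→K] = [54, 9]
r5 m[φ1→K] = [5, 4]
r5 m[φ1→H] = [7776, 19440]
r5 m[φ2→S] = [9, 4]
r5 m[φ2→L] = [2160, 1200]
r5 m[φ3→K] = [72, 54]
r5 m[φ3→R] = [1890, 2160]
r5 m[φ4→R] = [2, 9]
r5 m[φ4→C] = [480, 2160]
r5 m[S→φ0] = [9, 4]
r5 m[S→φ2] = [240, 80]
r5 m[K→φ0] = [360, 216]
r5 m[K→φ1] = [3888, 486]
r5 m[K→φ3] = [270, 36]
r5 m[H→φ1] = [1, 1]
r5 m[R→φ3] = [2, 9]
r5 m[R→φ4] = [210, 240]
r5 m[C→φ4] = [1, 1]
r5 m[L→φ2] = [1, 1]
r6 m[φ0→S] = [2160, 720]
r6 m[φ0→K] = [54, 9]
r6 m[φ1→K] = [5, 4]
r6 m[φ1→H] = [7776, 19440]
r6 m[φ2→S] = [9, 4]
r6 m[φ2→L] = [2160, 1200]
r6 m[φ3→K] = [72, 54]
r6 m[φ3→R] = [1890, 2160]
r6 m[φ4→R] = [2, 9]
r6 m[φ4→C] = [480, 2160]
r6 m[S→φ0] = [9, 4]
r6 m[S→φ2] = [2160, 720]
r6 m[K→φ0] = [360, 216]
r6 m[K→φ1] = [3888, 486]
r6 m[K→φ3] = [270, 36]
r6 m[H→φ1] = [1, 1]
r6 m[R→φ3] = [2, 9]
r6 m[R→φ4] = [1890, 2160]
r6 m[C→φ4] = [1, 1]
r6 m[L→φ2] = [1, 1]
r7 m[φ0→S] = [2160, 720]
r7 m[φ0→K] = [54, 9]
r7 m[φ1→K] = [5, 4]
r7 m[φ1→H] = [7776, 19440]
r7 m[φ2→S] = [9, 4]
r7 m[φ2→L] = [19440, 10800]
r7 m[φ3→K] = [72, 54]
r7 m[φ3→R] = [1890, 2160]
r7 m[φ4→R] = [2, 9]
r7 m[φ4→C] = [4320, 19440]
r7 m[S→φ0] = [9, 4]
r7 m[S→φ2] = [2160, 720]
r7 m[K→φ0] = [360, 216]
r7 m[K→φ1] = [3888, 486]
r7 m[K→φ3] = [270, 36]
r7 m[H→φ1] = [1, 1]
r7 m[R→φ3] = [2, 9]
r7 m[R→φ4] = [1890, 2160]
r7 m[C→φ4] = [1, 1]
r7 m[L→φ2] = [1, 1]
r8 m[φ0→S] = [2160, 720]
r8 m[φ0→K] = [54, 9]
r8 m[φ1→K] = [5, 4]
r8 m[φ1→H] = [7776, 19440]
r8 m[φ2→S] = [9, 4]
r8 m[φ2→L] = [19440, 10800]
r8 m[φ3→K] = [72, 54]
r8 m[φ3→R] = [1890, 2160]
r8 m[φ4→R] = [2, 9]
r8 m[φ4→C] = [4320, 19440]
r8 m[S→φ0] = [9, 4]
r8 m[S→φ2] = [2160, 720]
r8 m[K→φ0] = [360, 216]
r8 m[K→φ1] = [3888, 486]
r8 m[K→φ3] = [270, 36]
r8 m[H→φ1] = [1, 1]
r8 m[R→φ3] = [2, 9]
r8 m[R→φ4] = [1890, 2160]
r8 m[C→φ4] = [1, 1]
r8 m[L→φ2] = [1, 1]
fixed point reached at round 8
traceback from S: (S=0, K=0, H=1, R=1, C=1, L=0), score=19440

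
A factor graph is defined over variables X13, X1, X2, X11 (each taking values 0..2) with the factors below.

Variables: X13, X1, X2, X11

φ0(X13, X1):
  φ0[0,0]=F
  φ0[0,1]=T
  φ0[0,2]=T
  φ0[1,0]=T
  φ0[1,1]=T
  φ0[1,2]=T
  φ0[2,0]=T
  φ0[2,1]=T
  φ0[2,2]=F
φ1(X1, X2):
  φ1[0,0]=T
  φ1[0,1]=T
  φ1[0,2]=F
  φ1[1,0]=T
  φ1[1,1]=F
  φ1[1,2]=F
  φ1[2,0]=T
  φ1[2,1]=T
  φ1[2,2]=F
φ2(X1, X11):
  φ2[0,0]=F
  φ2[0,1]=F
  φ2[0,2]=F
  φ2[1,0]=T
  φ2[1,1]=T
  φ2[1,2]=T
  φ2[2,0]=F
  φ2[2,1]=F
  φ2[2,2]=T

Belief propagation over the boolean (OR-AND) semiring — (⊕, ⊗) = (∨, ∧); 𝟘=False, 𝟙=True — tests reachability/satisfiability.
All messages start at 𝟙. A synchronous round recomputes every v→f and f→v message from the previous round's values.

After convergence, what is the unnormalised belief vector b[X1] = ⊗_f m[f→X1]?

b[X1] = [F, T, T]

init: all messages = 𝟙 over 3 values
r1 m[φ0→X13] = [T, T, T]
r1 m[φ0→X1] = [T, T, T]
r1 m[φ1→X1] = [T, T, T]
r1 m[φ1→X2] = [T, T, F]
r1 m[φ2→X1] = [F, T, T]
r1 m[φ2→X11] = [T, T, T]
r1 m[X13→φ0] = [T, T, T]
r1 m[X1→φ0] = [T, T, T]
r1 m[X1→φ1] = [T, T, T]
r1 m[X1→φ2] = [T, T, T]
r1 m[X2→φ1] = [T, T, T]
r1 m[X11→φ2] = [T, T, T]
r2 m[φ0→X13] = [T, T, T]
r2 m[φ0→X1] = [T, T, T]
r2 m[φ1→X1] = [T, T, T]
r2 m[φ1→X2] = [T, T, F]
r2 m[φ2→X1] = [F, T, T]
r2 m[φ2→X11] = [T, T, T]
r2 m[X13→φ0] = [T, T, T]
r2 m[X1→φ0] = [F, T, T]
r2 m[X1→φ1] = [F, T, T]
r2 m[X1→φ2] = [T, T, T]
r2 m[X2→φ1] = [T, T, T]
r2 m[X11→φ2] = [T, T, T]
r3 m[φ0→X13] = [T, T, T]
r3 m[φ0→X1] = [T, T, T]
r3 m[φ1→X1] = [T, T, T]
r3 m[φ1→X2] = [T, T, F]
r3 m[φ2→X1] = [F, T, T]
r3 m[φ2→X11] = [T, T, T]
r3 m[X13→φ0] = [T, T, T]
r3 m[X1→φ0] = [F, T, T]
r3 m[X1→φ1] = [F, T, T]
r3 m[X1→φ2] = [T, T, T]
r3 m[X2→φ1] = [T, T, T]
r3 m[X11→φ2] = [T, T, T]
fixed point reached at round 3
b[X1] = ⊗ incoming = [F, T, T]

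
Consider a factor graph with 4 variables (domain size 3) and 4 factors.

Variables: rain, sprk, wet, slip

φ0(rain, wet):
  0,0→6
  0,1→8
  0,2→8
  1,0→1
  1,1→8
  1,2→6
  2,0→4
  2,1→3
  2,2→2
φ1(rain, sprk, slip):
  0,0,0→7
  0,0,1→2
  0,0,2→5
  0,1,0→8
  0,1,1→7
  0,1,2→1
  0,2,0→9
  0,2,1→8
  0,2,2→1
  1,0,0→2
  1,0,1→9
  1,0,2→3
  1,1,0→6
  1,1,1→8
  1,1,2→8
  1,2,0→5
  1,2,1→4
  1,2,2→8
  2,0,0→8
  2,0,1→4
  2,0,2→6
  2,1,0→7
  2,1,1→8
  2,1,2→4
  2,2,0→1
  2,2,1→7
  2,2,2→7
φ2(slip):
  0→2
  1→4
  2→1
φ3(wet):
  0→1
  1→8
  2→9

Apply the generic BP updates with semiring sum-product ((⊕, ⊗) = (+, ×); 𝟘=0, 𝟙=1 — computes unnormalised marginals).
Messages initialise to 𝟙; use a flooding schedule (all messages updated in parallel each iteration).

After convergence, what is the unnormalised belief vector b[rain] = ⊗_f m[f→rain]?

b[rain] = [17466, 15351, 5750]

init: all messages = 𝟙 over 3 values
r1 m[φ0→rain] = [22, 15, 9]
r1 m[φ0→wet] = [11, 19, 16]
r1 m[φ1→rain] = [48, 53, 52]
r1 m[φ1→sprk] = [46, 57, 50]
r1 m[φ1→slip] = [53, 57, 43]
r1 m[φ2→slip] = [2, 4, 1]
r1 m[φ3→wet] = [1, 8, 9]
r1 m[rain→φ0] = [1, 1, 1]
r1 m[rain→φ1] = [1, 1, 1]
r1 m[sprk→φ1] = [1, 1, 1]
r1 m[wet→φ0] = [1, 1, 1]
r1 m[wet→φ3] = [1, 1, 1]
r1 m[slip→φ1] = [1, 1, 1]
r1 m[slip→φ2] = [1, 1, 1]
r2 m[φ0→rain] = [22, 15, 9]
r2 m[φ0→wet] = [11, 19, 16]
r2 m[φ1→rain] = [48, 53, 52]
r2 m[φ1→sprk] = [46, 57, 50]
r2 m[φ1→slip] = [53, 57, 43]
r2 m[φ2→slip] = [2, 4, 1]
r2 m[φ3→wet] = [1, 8, 9]
r2 m[rain→φ0] = [48, 53, 52]
r2 m[rain→φ1] = [22, 15, 9]
r2 m[sprk→φ1] = [1, 1, 1]
r2 m[wet→φ0] = [1, 8, 9]
r2 m[wet→φ3] = [11, 19, 16]
r2 m[slip→φ1] = [2, 4, 1]
r2 m[slip→φ2] = [53, 57, 43]
r3 m[φ0→rain] = [142, 119, 46]
r3 m[φ0→wet] = [549, 964, 806]
r3 m[φ1→rain] = [123, 129, 125]
r3 m[φ1→sprk] = [1581, 2220, 1965]
r3 m[φ1→slip] = [867, 860, 592]
r3 m[φ2→slip] = [2, 4, 1]
r3 m[φ3→wet] = [1, 8, 9]
r3 m[rain→φ0] = [48, 53, 52]
r3 m[rain→φ1] = [22, 15, 9]
r3 m[sprk→φ1] = [1, 1, 1]
r3 m[wet→φ0] = [1, 8, 9]
r3 m[wet→φ3] = [11, 19, 16]
r3 m[slip→φ1] = [2, 4, 1]
r3 m[slip→φ2] = [53, 57, 43]
r4 m[φ0→rain] = [142, 119, 46]
r4 m[φ0→wet] = [549, 964, 806]
r4 m[φ1→rain] = [123, 129, 125]
r4 m[φ1→sprk] = [1581, 2220, 1965]
r4 m[φ1→slip] = [867, 860, 592]
r4 m[φ2→slip] = [2, 4, 1]
r4 m[φ3→wet] = [1, 8, 9]
r4 m[rain→φ0] = [123, 129, 125]
r4 m[rain→φ1] = [142, 119, 46]
r4 m[sprk→φ1] = [1, 1, 1]
r4 m[wet→φ0] = [1, 8, 9]
r4 m[wet→φ3] = [549, 964, 806]
r4 m[slip→φ1] = [2, 4, 1]
r4 m[slip→φ2] = [867, 860, 592]
r5 m[φ0→rain] = [142, 119, 46]
r5 m[φ0→wet] = [1367, 2391, 2008]
r5 m[φ1→rain] = [123, 129, 125]
r5 m[φ1→sprk] = [10699, 14878, 12990]
r5 m[φ1→slip] = [5691, 5787, 4037]
r5 m[φ2→slip] = [2, 4, 1]
r5 m[φ3→wet] = [1, 8, 9]
r5 m[rain→φ0] = [123, 129, 125]
r5 m[rain→φ1] = [142, 119, 46]
r5 m[sprk→φ1] = [1, 1, 1]
r5 m[wet→φ0] = [1, 8, 9]
r5 m[wet→φ3] = [549, 964, 806]
r5 m[slip→φ1] = [2, 4, 1]
r5 m[slip→φ2] = [867, 860, 592]
r6 m[φ0→rain] = [142, 119, 46]
r6 m[φ0→wet] = [1367, 2391, 2008]
r6 m[φ1→rain] = [123, 129, 125]
r6 m[φ1→sprk] = [10699, 14878, 12990]
r6 m[φ1→slip] = [5691, 5787, 4037]
r6 m[φ2→slip] = [2, 4, 1]
r6 m[φ3→wet] = [1, 8, 9]
r6 m[rain→φ0] = [123, 129, 125]
r6 m[rain→φ1] = [142, 119, 46]
r6 m[sprk→φ1] = [1, 1, 1]
r6 m[wet→φ0] = [1, 8, 9]
r6 m[wet→φ3] = [1367, 2391, 2008]
r6 m[slip→φ1] = [2, 4, 1]
r6 m[slip→φ2] = [5691, 5787, 4037]
r7 m[φ0→rain] = [142, 119, 46]
r7 m[φ0→wet] = [1367, 2391, 2008]
r7 m[φ1→rain] = [123, 129, 125]
r7 m[φ1→sprk] = [10699, 14878, 12990]
r7 m[φ1→slip] = [5691, 5787, 4037]
r7 m[φ2→slip] = [2, 4, 1]
r7 m[φ3→wet] = [1, 8, 9]
r7 m[rain→φ0] = [123, 129, 125]
r7 m[rain→φ1] = [142, 119, 46]
r7 m[sprk→φ1] = [1, 1, 1]
r7 m[wet→φ0] = [1, 8, 9]
r7 m[wet→φ3] = [1367, 2391, 2008]
r7 m[slip→φ1] = [2, 4, 1]
r7 m[slip→φ2] = [5691, 5787, 4037]
fixed point reached at round 7
b[rain] = ⊗ incoming = [17466, 15351, 5750]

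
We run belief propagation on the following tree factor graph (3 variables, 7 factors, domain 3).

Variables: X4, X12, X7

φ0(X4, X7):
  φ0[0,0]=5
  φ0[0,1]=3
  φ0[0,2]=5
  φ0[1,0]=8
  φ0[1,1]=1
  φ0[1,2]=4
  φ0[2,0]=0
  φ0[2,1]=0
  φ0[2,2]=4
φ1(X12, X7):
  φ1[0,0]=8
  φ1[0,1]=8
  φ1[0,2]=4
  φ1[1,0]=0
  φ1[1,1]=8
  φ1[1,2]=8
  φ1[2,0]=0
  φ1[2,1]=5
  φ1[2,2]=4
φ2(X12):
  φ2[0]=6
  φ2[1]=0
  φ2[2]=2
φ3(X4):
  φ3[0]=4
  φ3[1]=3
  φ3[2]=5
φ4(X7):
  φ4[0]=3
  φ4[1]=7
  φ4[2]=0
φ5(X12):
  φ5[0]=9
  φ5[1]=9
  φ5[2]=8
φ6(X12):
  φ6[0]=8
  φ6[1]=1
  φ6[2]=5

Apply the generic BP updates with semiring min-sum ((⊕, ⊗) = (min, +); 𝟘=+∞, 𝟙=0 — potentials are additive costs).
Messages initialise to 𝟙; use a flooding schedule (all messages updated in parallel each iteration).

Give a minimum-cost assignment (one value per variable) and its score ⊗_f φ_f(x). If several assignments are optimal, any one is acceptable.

assignment: (X4=2, X12=1, X7=0); score = 18

init: all messages = 𝟙 over 3 values
r1 m[φ0→X4] = [3, 1, 0]
r1 m[φ0→X7] = [0, 0, 4]
r1 m[φ1→X12] = [4, 0, 0]
r1 m[φ1→X7] = [0, 5, 4]
r1 m[φ2→X12] = [6, 0, 2]
r1 m[φ3→X4] = [4, 3, 5]
r1 m[φ4→X7] = [3, 7, 0]
r1 m[φ5→X12] = [9, 9, 8]
r1 m[φ6→X12] = [8, 1, 5]
r1 m[X4→φ0] = [0, 0, 0]
r1 m[X4→φ3] = [0, 0, 0]
r1 m[X12→φ1] = [0, 0, 0]
r1 m[X12→φ2] = [0, 0, 0]
r1 m[X12→φ5] = [0, 0, 0]
r1 m[X12→φ6] = [0, 0, 0]
r1 m[X7→φ0] = [0, 0, 0]
r1 m[X7→φ1] = [0, 0, 0]
r1 m[X7→φ4] = [0, 0, 0]
r2 m[φ0→X4] = [3, 1, 0]
r2 m[φ0→X7] = [0, 0, 4]
r2 m[φ1→X12] = [4, 0, 0]
r2 m[φ1→X7] = [0, 5, 4]
r2 m[φ2→X12] = [6, 0, 2]
r2 m[φ3→X4] = [4, 3, 5]
r2 m[φ4→X7] = [3, 7, 0]
r2 m[φ5→X12] = [9, 9, 8]
r2 m[φ6→X12] = [8, 1, 5]
r2 m[X4→φ0] = [4, 3, 5]
r2 m[X4→φ3] = [3, 1, 0]
r2 m[X12→φ1] = [23, 10, 15]
r2 m[X12→φ2] = [21, 10, 13]
r2 m[X12→φ5] = [18, 1, 7]
r2 m[X12→φ6] = [19, 9, 10]
r2 m[X7→φ0] = [3, 12, 4]
r2 m[X7→φ1] = [3, 7, 4]
r2 m[X7→φ4] = [0, 5, 8]
r3 m[φ0→X4] = [8, 8, 3]
r3 m[φ0→X7] = [5, 4, 7]
r3 m[φ1→X12] = [8, 3, 3]
r3 m[φ1→X7] = [10, 18, 18]
r3 m[φ2→X12] = [6, 0, 2]
r3 m[φ3→X4] = [4, 3, 5]
r3 m[φ4→X7] = [3, 7, 0]
r3 m[φ5→X12] = [9, 9, 8]
r3 m[φ6→X12] = [8, 1, 5]
r3 m[X4→φ0] = [4, 3, 5]
r3 m[X4→φ3] = [3, 1, 0]
r3 m[X12→φ1] = [23, 10, 15]
r3 m[X12→φ2] = [21, 10, 13]
r3 m[X12→φ5] = [18, 1, 7]
r3 m[X12→φ6] = [19, 9, 10]
r3 m[X7→φ0] = [3, 12, 4]
r3 m[X7→φ1] = [3, 7, 4]
r3 m[X7→φ4] = [0, 5, 8]
r4 m[φ0→X4] = [8, 8, 3]
r4 m[φ0→X7] = [5, 4, 7]
r4 m[φ1→X12] = [8, 3, 3]
r4 m[φ1→X7] = [10, 18, 18]
r4 m[φ2→X12] = [6, 0, 2]
r4 m[φ3→X4] = [4, 3, 5]
r4 m[φ4→X7] = [3, 7, 0]
r4 m[φ5→X12] = [9, 9, 8]
r4 m[φ6→X12] = [8, 1, 5]
r4 m[X4→φ0] = [4, 3, 5]
r4 m[X4→φ3] = [8, 8, 3]
r4 m[X12→φ1] = [23, 10, 15]
r4 m[X12→φ2] = [25, 13, 16]
r4 m[X12→φ5] = [22, 4, 10]
r4 m[X12→φ6] = [23, 12, 13]
r4 m[X7→φ0] = [13, 25, 18]
r4 m[X7→φ1] = [8, 11, 7]
r4 m[X7→φ4] = [15, 22, 25]
r5 m[φ0→X4] = [18, 21, 13]
r5 m[φ0→X7] = [5, 4, 7]
r5 m[φ1→X12] = [11, 8, 8]
r5 m[φ1→X7] = [10, 18, 18]
r5 m[φ2→X12] = [6, 0, 2]
r5 m[φ3→X4] = [4, 3, 5]
r5 m[φ4→X7] = [3, 7, 0]
r5 m[φ5→X12] = [9, 9, 8]
r5 m[φ6→X12] = [8, 1, 5]
r5 m[X4→φ0] = [4, 3, 5]
r5 m[X4→φ3] = [8, 8, 3]
r5 m[X12→φ1] = [23, 10, 15]
r5 m[X12→φ2] = [25, 13, 16]
r5 m[X12→φ5] = [22, 4, 10]
r5 m[X12→φ6] = [23, 12, 13]
r5 m[X7→φ0] = [13, 25, 18]
r5 m[X7→φ1] = [8, 11, 7]
r5 m[X7→φ4] = [15, 22, 25]
r6 m[φ0→X4] = [18, 21, 13]
r6 m[φ0→X7] = [5, 4, 7]
r6 m[φ1→X12] = [11, 8, 8]
r6 m[φ1→X7] = [10, 18, 18]
r6 m[φ2→X12] = [6, 0, 2]
r6 m[φ3→X4] = [4, 3, 5]
r6 m[φ4→X7] = [3, 7, 0]
r6 m[φ5→X12] = [9, 9, 8]
r6 m[φ6→X12] = [8, 1, 5]
r6 m[X4→φ0] = [4, 3, 5]
r6 m[X4→φ3] = [18, 21, 13]
r6 m[X12→φ1] = [23, 10, 15]
r6 m[X12→φ2] = [28, 18, 21]
r6 m[X12→φ5] = [25, 9, 15]
r6 m[X12→φ6] = [26, 17, 18]
r6 m[X7→φ0] = [13, 25, 18]
r6 m[X7→φ1] = [8, 11, 7]
r6 m[X7→φ4] = [15, 22, 25]
r7 m[φ0→X4] = [18, 21, 13]
r7 m[φ0→X7] = [5, 4, 7]
r7 m[φ1→X12] = [11, 8, 8]
r7 m[φ1→X7] = [10, 18, 18]
r7 m[φ2→X12] = [6, 0, 2]
r7 m[φ3→X4] = [4, 3, 5]
r7 m[φ4→X7] = [3, 7, 0]
r7 m[φ5→X12] = [9, 9, 8]
r7 m[φ6→X12] = [8, 1, 5]
r7 m[X4→φ0] = [4, 3, 5]
r7 m[X4→φ3] = [18, 21, 13]
r7 m[X12→φ1] = [23, 10, 15]
r7 m[X12→φ2] = [28, 18, 21]
r7 m[X12→φ5] = [25, 9, 15]
r7 m[X12→φ6] = [26, 17, 18]
r7 m[X7→φ0] = [13, 25, 18]
r7 m[X7→φ1] = [8, 11, 7]
r7 m[X7→φ4] = [15, 22, 25]
fixed point reached at round 7
traceback from X4: (X4=2, X12=1, X7=0), score=18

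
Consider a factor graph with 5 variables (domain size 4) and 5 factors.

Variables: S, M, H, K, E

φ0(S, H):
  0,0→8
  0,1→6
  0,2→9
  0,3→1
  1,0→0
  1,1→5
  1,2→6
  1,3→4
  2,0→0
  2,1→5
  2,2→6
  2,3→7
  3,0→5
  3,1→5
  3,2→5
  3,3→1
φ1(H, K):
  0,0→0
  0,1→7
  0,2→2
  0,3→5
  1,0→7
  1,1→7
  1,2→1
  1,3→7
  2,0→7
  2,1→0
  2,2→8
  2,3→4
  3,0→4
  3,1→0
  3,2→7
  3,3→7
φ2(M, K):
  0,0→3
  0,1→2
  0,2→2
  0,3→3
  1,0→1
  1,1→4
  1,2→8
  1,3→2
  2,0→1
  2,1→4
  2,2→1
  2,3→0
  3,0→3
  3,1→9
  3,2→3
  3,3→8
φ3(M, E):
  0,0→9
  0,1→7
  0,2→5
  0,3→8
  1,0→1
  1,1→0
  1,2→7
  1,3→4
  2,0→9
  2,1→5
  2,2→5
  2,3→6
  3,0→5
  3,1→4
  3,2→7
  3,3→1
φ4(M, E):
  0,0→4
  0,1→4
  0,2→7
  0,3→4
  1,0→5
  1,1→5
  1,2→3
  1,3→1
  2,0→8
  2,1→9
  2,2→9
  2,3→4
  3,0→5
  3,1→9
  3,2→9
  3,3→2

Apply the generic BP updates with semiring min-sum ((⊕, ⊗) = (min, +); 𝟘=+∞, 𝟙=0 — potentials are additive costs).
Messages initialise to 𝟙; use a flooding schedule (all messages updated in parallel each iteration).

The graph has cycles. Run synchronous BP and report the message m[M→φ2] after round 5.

init: all messages = 𝟙 over 4 values
r1 m[φ0→S] = [1, 0, 0, 1]
r1 m[φ0→H] = [0, 5, 5, 1]
r1 m[φ1→H] = [0, 1, 0, 0]
r1 m[φ1→K] = [0, 0, 1, 4]
r1 m[φ2→M] = [2, 1, 0, 3]
r1 m[φ2→K] = [1, 2, 1, 0]
r1 m[φ3→M] = [5, 0, 5, 1]
r1 m[φ3→E] = [1, 0, 5, 1]
r1 m[φ4→M] = [4, 1, 4, 2]
r1 m[φ4→E] = [4, 4, 3, 1]
r1 m[S→φ0] = [0, 0, 0, 0]
r1 m[M→φ2] = [0, 0, 0, 0]
r1 m[M→φ3] = [0, 0, 0, 0]
r1 m[M→φ4] = [0, 0, 0, 0]
r1 m[H→φ0] = [0, 0, 0, 0]
r1 m[H→φ1] = [0, 0, 0, 0]
r1 m[K→φ1] = [0, 0, 0, 0]
r1 m[K→φ2] = [0, 0, 0, 0]
r1 m[E→φ3] = [0, 0, 0, 0]
r1 m[E→φ4] = [0, 0, 0, 0]
r2 m[φ0→S] = [1, 0, 0, 1]
r2 m[φ0→H] = [0, 5, 5, 1]
r2 m[φ1→H] = [0, 1, 0, 0]
r2 m[φ1→K] = [0, 0, 1, 4]
r2 m[φ2→M] = [2, 1, 0, 3]
r2 m[φ2→K] = [1, 2, 1, 0]
r2 m[φ3→M] = [5, 0, 5, 1]
r2 m[φ3→E] = [1, 0, 5, 1]
r2 m[φ4→M] = [4, 1, 4, 2]
r2 m[φ4→E] = [4, 4, 3, 1]
r2 m[S→φ0] = [0, 0, 0, 0]
r2 m[M→φ2] = [9, 1, 9, 3]
r2 m[M→φ3] = [6, 2, 4, 5]
r2 m[M→φ4] = [7, 1, 5, 4]
r2 m[H→φ0] = [0, 1, 0, 0]
r2 m[H→φ1] = [0, 5, 5, 1]
r2 m[K→φ1] = [1, 2, 1, 0]
r2 m[K→φ2] = [0, 0, 1, 4]
r2 m[E→φ3] = [4, 4, 3, 1]
r2 m[E→φ4] = [1, 0, 5, 1]
r3 m[φ0→S] = [1, 0, 0, 1]
r3 m[φ0→H] = [0, 5, 5, 1]
r3 m[φ1→H] = [1, 2, 2, 2]
r3 m[φ1→K] = [0, 1, 2, 5]
r3 m[φ2→M] = [2, 1, 1, 3]
r3 m[φ2→K] = [2, 5, 6, 3]
r3 m[φ3→M] = [8, 4, 7, 2]
r3 m[φ3→E] = [3, 2, 9, 6]
r3 m[φ4→M] = [4, 2, 5, 3]
r3 m[φ4→E] = [6, 6, 4, 2]
r3 m[S→φ0] = [0, 0, 0, 0]
r3 m[M→φ2] = [9, 1, 9, 3]
r3 m[M→φ3] = [6, 2, 4, 5]
r3 m[M→φ4] = [7, 1, 5, 4]
r3 m[H→φ0] = [0, 1, 0, 0]
r3 m[H→φ1] = [0, 5, 5, 1]
r3 m[K→φ1] = [1, 2, 1, 0]
r3 m[K→φ2] = [0, 0, 1, 4]
r3 m[E→φ3] = [4, 4, 3, 1]
r3 m[E→φ4] = [1, 0, 5, 1]
r4 m[φ0→S] = [1, 0, 0, 1]
r4 m[φ0→H] = [0, 5, 5, 1]
r4 m[φ1→H] = [1, 2, 2, 2]
r4 m[φ1→K] = [0, 1, 2, 5]
r4 m[φ2→M] = [2, 1, 1, 3]
r4 m[φ2→K] = [2, 5, 6, 3]
r4 m[φ3→M] = [8, 4, 7, 2]
r4 m[φ3→E] = [3, 2, 9, 6]
r4 m[φ4→M] = [4, 2, 5, 3]
r4 m[φ4→E] = [6, 6, 4, 2]
r4 m[S→φ0] = [0, 0, 0, 0]
r4 m[M→φ2] = [12, 6, 12, 5]
r4 m[M→φ3] = [6, 3, 6, 6]
r4 m[M→φ4] = [10, 5, 8, 5]
r4 m[H→φ0] = [1, 2, 2, 2]
r4 m[H→φ1] = [0, 5, 5, 1]
r4 m[K→φ1] = [2, 5, 6, 3]
r4 m[K→φ2] = [0, 1, 2, 5]
r4 m[E→φ3] = [6, 6, 4, 2]
r4 m[E→φ4] = [3, 2, 9, 6]
r5 m[φ0→S] = [3, 1, 1, 3]
r5 m[φ0→H] = [0, 5, 5, 1]
r5 m[φ1→H] = [2, 7, 5, 5]
r5 m[φ1→K] = [0, 1, 2, 5]
r5 m[φ2→M] = [3, 1, 1, 3]
r5 m[φ2→K] = [7, 10, 8, 8]
r5 m[φ3→M] = [9, 6, 8, 3]
r5 m[φ3→E] = [4, 3, 10, 7]
r5 m[φ4→M] = [6, 7, 10, 8]
r5 m[φ4→E] = [10, 10, 8, 6]
r5 m[S→φ0] = [0, 0, 0, 0]
r5 m[M→φ2] = [12, 6, 12, 5]
r5 m[M→φ3] = [6, 3, 6, 6]
r5 m[M→φ4] = [10, 5, 8, 5]
r5 m[H→φ0] = [1, 2, 2, 2]
r5 m[H→φ1] = [0, 5, 5, 1]
r5 m[K→φ1] = [2, 5, 6, 3]
r5 m[K→φ2] = [0, 1, 2, 5]
r5 m[E→φ3] = [6, 6, 4, 2]
r5 m[E→φ4] = [3, 2, 9, 6]

message @ round 5 = [12, 6, 12, 5]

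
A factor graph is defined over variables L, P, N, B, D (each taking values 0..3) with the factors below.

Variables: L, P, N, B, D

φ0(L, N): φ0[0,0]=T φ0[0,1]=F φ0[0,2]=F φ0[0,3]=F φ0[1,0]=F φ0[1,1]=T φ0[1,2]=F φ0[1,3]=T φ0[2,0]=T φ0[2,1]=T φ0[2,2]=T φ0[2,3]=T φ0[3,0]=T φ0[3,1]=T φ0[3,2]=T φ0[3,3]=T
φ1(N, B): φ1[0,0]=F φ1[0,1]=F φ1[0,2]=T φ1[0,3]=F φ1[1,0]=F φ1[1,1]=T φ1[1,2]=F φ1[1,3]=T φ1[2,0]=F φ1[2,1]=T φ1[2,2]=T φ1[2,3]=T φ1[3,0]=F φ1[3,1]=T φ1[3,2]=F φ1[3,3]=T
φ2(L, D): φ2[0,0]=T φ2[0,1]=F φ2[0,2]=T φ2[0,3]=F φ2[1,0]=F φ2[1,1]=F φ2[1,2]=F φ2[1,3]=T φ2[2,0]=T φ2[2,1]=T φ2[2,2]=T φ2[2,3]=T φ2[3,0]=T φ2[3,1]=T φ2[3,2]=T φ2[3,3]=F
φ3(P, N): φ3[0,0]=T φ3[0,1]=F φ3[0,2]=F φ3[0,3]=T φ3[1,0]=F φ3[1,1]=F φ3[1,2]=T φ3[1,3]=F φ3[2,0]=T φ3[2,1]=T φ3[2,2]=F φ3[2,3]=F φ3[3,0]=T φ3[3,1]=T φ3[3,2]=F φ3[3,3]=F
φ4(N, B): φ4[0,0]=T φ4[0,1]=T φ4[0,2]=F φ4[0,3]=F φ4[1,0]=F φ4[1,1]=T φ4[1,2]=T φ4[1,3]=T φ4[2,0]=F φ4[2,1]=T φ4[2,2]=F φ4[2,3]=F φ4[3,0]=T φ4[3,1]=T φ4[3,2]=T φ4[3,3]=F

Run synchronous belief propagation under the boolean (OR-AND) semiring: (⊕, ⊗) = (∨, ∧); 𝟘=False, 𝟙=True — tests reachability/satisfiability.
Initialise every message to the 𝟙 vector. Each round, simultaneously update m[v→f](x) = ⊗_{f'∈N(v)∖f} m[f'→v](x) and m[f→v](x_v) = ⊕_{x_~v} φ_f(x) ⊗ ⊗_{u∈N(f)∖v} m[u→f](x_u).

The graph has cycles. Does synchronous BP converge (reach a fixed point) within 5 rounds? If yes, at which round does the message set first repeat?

CONVERGED at round 3

init: all messages = 𝟙 over 4 values
r1 m[φ0→L] = [T, T, T, T]
r1 m[φ0→N] = [T, T, T, T]
r1 m[φ1→N] = [T, T, T, T]
r1 m[φ1→B] = [F, T, T, T]
r1 m[φ2→L] = [T, T, T, T]
r1 m[φ2→D] = [T, T, T, T]
r1 m[φ3→P] = [T, T, T, T]
r1 m[φ3→N] = [T, T, T, T]
r1 m[φ4→N] = [T, T, T, T]
r1 m[φ4→B] = [T, T, T, T]
r1 m[L→φ0] = [T, T, T, T]
r1 m[L→φ2] = [T, T, T, T]
r1 m[P→φ3] = [T, T, T, T]
r1 m[N→φ0] = [T, T, T, T]
r1 m[N→φ1] = [T, T, T, T]
r1 m[N→φ3] = [T, T, T, T]
r1 m[N→φ4] = [T, T, T, T]
r1 m[B→φ1] = [T, T, T, T]
r1 m[B→φ4] = [T, T, T, T]
r1 m[D→φ2] = [T, T, T, T]
r2 m[φ0→L] = [T, T, T, T]
r2 m[φ0→N] = [T, T, T, T]
r2 m[φ1→N] = [T, T, T, T]
r2 m[φ1→B] = [F, T, T, T]
r2 m[φ2→L] = [T, T, T, T]
r2 m[φ2→D] = [T, T, T, T]
r2 m[φ3→P] = [T, T, T, T]
r2 m[φ3→N] = [T, T, T, T]
r2 m[φ4→N] = [T, T, T, T]
r2 m[φ4→B] = [T, T, T, T]
r2 m[L→φ0] = [T, T, T, T]
r2 m[L→φ2] = [T, T, T, T]
r2 m[P→φ3] = [T, T, T, T]
r2 m[N→φ0] = [T, T, T, T]
r2 m[N→φ1] = [T, T, T, T]
r2 m[N→φ3] = [T, T, T, T]
r2 m[N→φ4] = [T, T, T, T]
r2 m[B→φ1] = [T, T, T, T]
r2 m[B→φ4] = [F, T, T, T]
r2 m[D→φ2] = [T, T, T, T]
r3 m[φ0→L] = [T, T, T, T]
r3 m[φ0→N] = [T, T, T, T]
r3 m[φ1→N] = [T, T, T, T]
r3 m[φ1→B] = [F, T, T, T]
r3 m[φ2→L] = [T, T, T, T]
r3 m[φ2→D] = [T, T, T, T]
r3 m[φ3→P] = [T, T, T, T]
r3 m[φ3→N] = [T, T, T, T]
r3 m[φ4→N] = [T, T, T, T]
r3 m[φ4→B] = [T, T, T, T]
r3 m[L→φ0] = [T, T, T, T]
r3 m[L→φ2] = [T, T, T, T]
r3 m[P→φ3] = [T, T, T, T]
r3 m[N→φ0] = [T, T, T, T]
r3 m[N→φ1] = [T, T, T, T]
r3 m[N→φ3] = [T, T, T, T]
r3 m[N→φ4] = [T, T, T, T]
r3 m[B→φ1] = [T, T, T, T]
r3 m[B→φ4] = [F, T, T, T]
r3 m[D→φ2] = [T, T, T, T]
fixed point reached at round 3
messages reach a fixed point at round 3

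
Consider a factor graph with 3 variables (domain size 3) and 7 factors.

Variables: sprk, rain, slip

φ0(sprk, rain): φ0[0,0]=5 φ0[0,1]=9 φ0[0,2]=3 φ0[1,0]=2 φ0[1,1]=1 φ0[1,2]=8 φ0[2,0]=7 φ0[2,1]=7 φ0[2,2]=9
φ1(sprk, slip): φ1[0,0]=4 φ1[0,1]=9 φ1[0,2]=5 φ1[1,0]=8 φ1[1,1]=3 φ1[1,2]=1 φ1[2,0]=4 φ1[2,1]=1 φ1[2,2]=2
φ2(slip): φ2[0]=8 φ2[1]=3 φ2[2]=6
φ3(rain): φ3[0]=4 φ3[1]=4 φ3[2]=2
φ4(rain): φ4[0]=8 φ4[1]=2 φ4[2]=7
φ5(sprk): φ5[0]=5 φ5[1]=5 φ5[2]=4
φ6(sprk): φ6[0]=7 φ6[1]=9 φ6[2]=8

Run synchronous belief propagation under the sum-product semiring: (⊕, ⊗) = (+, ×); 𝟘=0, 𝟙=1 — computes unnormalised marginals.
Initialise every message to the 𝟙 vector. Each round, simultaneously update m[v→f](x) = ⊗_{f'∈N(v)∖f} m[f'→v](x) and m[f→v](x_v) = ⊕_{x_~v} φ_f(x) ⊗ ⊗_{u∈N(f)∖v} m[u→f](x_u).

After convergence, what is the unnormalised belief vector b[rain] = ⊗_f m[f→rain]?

b[rain] = [1062816, 336944, 718494]

init: all messages = 𝟙 over 3 values
r1 m[φ0→sprk] = [17, 11, 23]
r1 m[φ0→rain] = [14, 17, 20]
r1 m[φ1→sprk] = [18, 12, 7]
r1 m[φ1→slip] = [16, 13, 8]
r1 m[φ2→slip] = [8, 3, 6]
r1 m[φ3→rain] = [4, 4, 2]
r1 m[φ4→rain] = [8, 2, 7]
r1 m[φ5→sprk] = [5, 5, 4]
r1 m[φ6→sprk] = [7, 9, 8]
r1 m[sprk→φ0] = [1, 1, 1]
r1 m[sprk→φ1] = [1, 1, 1]
r1 m[sprk→φ5] = [1, 1, 1]
r1 m[sprk→φ6] = [1, 1, 1]
r1 m[rain→φ0] = [1, 1, 1]
r1 m[rain→φ3] = [1, 1, 1]
r1 m[rain→φ4] = [1, 1, 1]
r1 m[slip→φ1] = [1, 1, 1]
r1 m[slip→φ2] = [1, 1, 1]
r2 m[φ0→sprk] = [17, 11, 23]
r2 m[φ0→rain] = [14, 17, 20]
r2 m[φ1→sprk] = [18, 12, 7]
r2 m[φ1→slip] = [16, 13, 8]
r2 m[φ2→slip] = [8, 3, 6]
r2 m[φ3→rain] = [4, 4, 2]
r2 m[φ4→rain] = [8, 2, 7]
r2 m[φ5→sprk] = [5, 5, 4]
r2 m[φ6→sprk] = [7, 9, 8]
r2 m[sprk→φ0] = [630, 540, 224]
r2 m[sprk→φ1] = [595, 495, 736]
r2 m[sprk→φ5] = [2142, 1188, 1288]
r2 m[sprk→φ6] = [1530, 660, 644]
r2 m[rain→φ0] = [32, 8, 14]
r2 m[rain→φ3] = [112, 34, 140]
r2 m[rain→φ4] = [56, 68, 40]
r2 m[slip→φ1] = [8, 3, 6]
r2 m[slip→φ2] = [16, 13, 8]
r3 m[φ0→sprk] = [274, 184, 406]
r3 m[φ0→rain] = [5798, 7778, 8226]
r3 m[φ1→sprk] = [89, 79, 47]
r3 m[φ1→slip] = [9284, 7576, 4942]
r3 m[φ2→slip] = [8, 3, 6]
r3 m[φ3→rain] = [4, 4, 2]
r3 m[φ4→rain] = [8, 2, 7]
r3 m[φ5→sprk] = [5, 5, 4]
r3 m[φ6→sprk] = [7, 9, 8]
r3 m[sprk→φ0] = [630, 540, 224]
r3 m[sprk→φ1] = [595, 495, 736]
r3 m[sprk→φ5] = [2142, 1188, 1288]
r3 m[sprk→φ6] = [1530, 660, 644]
r3 m[rain→φ0] = [32, 8, 14]
r3 m[rain→φ3] = [112, 34, 140]
r3 m[rain→φ4] = [56, 68, 40]
r3 m[slip→φ1] = [8, 3, 6]
r3 m[slip→φ2] = [16, 13, 8]
r4 m[φ0→sprk] = [274, 184, 406]
r4 m[φ0→rain] = [5798, 7778, 8226]
r4 m[φ1→sprk] = [89, 79, 47]
r4 m[φ1→slip] = [9284, 7576, 4942]
r4 m[φ2→slip] = [8, 3, 6]
r4 m[φ3→rain] = [4, 4, 2]
r4 m[φ4→rain] = [8, 2, 7]
r4 m[φ5→sprk] = [5, 5, 4]
r4 m[φ6→sprk] = [7, 9, 8]
r4 m[sprk→φ0] = [3115, 3555, 1504]
r4 m[sprk→φ1] = [9590, 8280, 12992]
r4 m[sprk→φ5] = [170702, 130824, 152656]
r4 m[sprk→φ6] = [121930, 72680, 76328]
r4 m[rain→φ0] = [32, 8, 14]
r4 m[rain→φ3] = [46384, 15556, 57582]
r4 m[rain→φ4] = [23192, 31112, 16452]
r4 m[slip→φ1] = [8, 3, 6]
r4 m[slip→φ2] = [9284, 7576, 4942]
r5 m[φ0→sprk] = [274, 184, 406]
r5 m[φ0→rain] = [33213, 42118, 51321]
r5 m[φ1→sprk] = [89, 79, 47]
r5 m[φ1→slip] = [156568, 124142, 82214]
r5 m[φ2→slip] = [8, 3, 6]
r5 m[φ3→rain] = [4, 4, 2]
r5 m[φ4→rain] = [8, 2, 7]
r5 m[φ5→sprk] = [5, 5, 4]
r5 m[φ6→sprk] = [7, 9, 8]
r5 m[sprk→φ0] = [3115, 3555, 1504]
r5 m[sprk→φ1] = [9590, 8280, 12992]
r5 m[sprk→φ5] = [170702, 130824, 152656]
r5 m[sprk→φ6] = [121930, 72680, 76328]
r5 m[rain→φ0] = [32, 8, 14]
r5 m[rain→φ3] = [46384, 15556, 57582]
r5 m[rain→φ4] = [23192, 31112, 16452]
r5 m[slip→φ1] = [8, 3, 6]
r5 m[slip→φ2] = [9284, 7576, 4942]
r6 m[φ0→sprk] = [274, 184, 406]
r6 m[φ0→rain] = [33213, 42118, 51321]
r6 m[φ1→sprk] = [89, 79, 47]
r6 m[φ1→slip] = [156568, 124142, 82214]
r6 m[φ2→slip] = [8, 3, 6]
r6 m[φ3→rain] = [4, 4, 2]
r6 m[φ4→rain] = [8, 2, 7]
r6 m[φ5→sprk] = [5, 5, 4]
r6 m[φ6→sprk] = [7, 9, 8]
r6 m[sprk→φ0] = [3115, 3555, 1504]
r6 m[sprk→φ1] = [9590, 8280, 12992]
r6 m[sprk→φ5] = [170702, 130824, 152656]
r6 m[sprk→φ6] = [121930, 72680, 76328]
r6 m[rain→φ0] = [32, 8, 14]
r6 m[rain→φ3] = [265704, 84236, 359247]
r6 m[rain→φ4] = [132852, 168472, 102642]
r6 m[slip→φ1] = [8, 3, 6]
r6 m[slip→φ2] = [156568, 124142, 82214]
r7 m[φ0→sprk] = [274, 184, 406]
r7 m[φ0→rain] = [33213, 42118, 51321]
r7 m[φ1→sprk] = [89, 79, 47]
r7 m[φ1→slip] = [156568, 124142, 82214]
r7 m[φ2→slip] = [8, 3, 6]
r7 m[φ3→rain] = [4, 4, 2]
r7 m[φ4→rain] = [8, 2, 7]
r7 m[φ5→sprk] = [5, 5, 4]
r7 m[φ6→sprk] = [7, 9, 8]
r7 m[sprk→φ0] = [3115, 3555, 1504]
r7 m[sprk→φ1] = [9590, 8280, 12992]
r7 m[sprk→φ5] = [170702, 130824, 152656]
r7 m[sprk→φ6] = [121930, 72680, 76328]
r7 m[rain→φ0] = [32, 8, 14]
r7 m[rain→φ3] = [265704, 84236, 359247]
r7 m[rain→φ4] = [132852, 168472, 102642]
r7 m[slip→φ1] = [8, 3, 6]
r7 m[slip→φ2] = [156568, 124142, 82214]
fixed point reached at round 7
b[rain] = ⊗ incoming = [1062816, 336944, 718494]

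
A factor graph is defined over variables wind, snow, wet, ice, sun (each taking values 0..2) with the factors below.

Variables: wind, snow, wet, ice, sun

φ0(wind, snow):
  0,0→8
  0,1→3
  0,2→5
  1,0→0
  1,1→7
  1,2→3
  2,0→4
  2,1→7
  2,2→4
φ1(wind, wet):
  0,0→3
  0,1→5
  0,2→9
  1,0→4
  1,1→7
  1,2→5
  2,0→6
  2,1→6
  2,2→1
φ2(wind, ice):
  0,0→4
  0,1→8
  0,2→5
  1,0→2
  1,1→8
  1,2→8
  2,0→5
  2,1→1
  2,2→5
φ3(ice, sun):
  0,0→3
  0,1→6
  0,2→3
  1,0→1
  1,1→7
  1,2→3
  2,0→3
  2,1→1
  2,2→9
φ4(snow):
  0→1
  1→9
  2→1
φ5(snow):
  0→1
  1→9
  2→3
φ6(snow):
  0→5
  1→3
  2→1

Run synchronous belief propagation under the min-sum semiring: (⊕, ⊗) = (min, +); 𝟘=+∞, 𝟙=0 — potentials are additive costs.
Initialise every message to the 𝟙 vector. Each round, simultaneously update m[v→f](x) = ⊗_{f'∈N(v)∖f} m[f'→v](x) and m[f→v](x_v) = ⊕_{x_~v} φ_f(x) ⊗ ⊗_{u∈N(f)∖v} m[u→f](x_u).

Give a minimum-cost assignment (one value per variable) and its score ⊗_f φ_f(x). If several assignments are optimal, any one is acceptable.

init: all messages = 𝟙 over 3 values
r1 m[φ0→wind] = [3, 0, 4]
r1 m[φ0→snow] = [0, 3, 3]
r1 m[φ1→wind] = [3, 4, 1]
r1 m[φ1→wet] = [3, 5, 1]
r1 m[φ2→wind] = [4, 2, 1]
r1 m[φ2→ice] = [2, 1, 5]
r1 m[φ3→ice] = [3, 1, 1]
r1 m[φ3→sun] = [1, 1, 3]
r1 m[φ4→snow] = [1, 9, 1]
r1 m[φ5→snow] = [1, 9, 3]
r1 m[φ6→snow] = [5, 3, 1]
r1 m[wind→φ0] = [0, 0, 0]
r1 m[wind→φ1] = [0, 0, 0]
r1 m[wind→φ2] = [0, 0, 0]
r1 m[snow→φ0] = [0, 0, 0]
r1 m[snow→φ4] = [0, 0, 0]
r1 m[snow→φ5] = [0, 0, 0]
r1 m[snow→φ6] = [0, 0, 0]
r1 m[wet→φ1] = [0, 0, 0]
r1 m[ice→φ2] = [0, 0, 0]
r1 m[ice→φ3] = [0, 0, 0]
r1 m[sun→φ3] = [0, 0, 0]
r2 m[φ0→wind] = [3, 0, 4]
r2 m[φ0→snow] = [0, 3, 3]
r2 m[φ1→wind] = [3, 4, 1]
r2 m[φ1→wet] = [3, 5, 1]
r2 m[φ2→wind] = [4, 2, 1]
r2 m[φ2→ice] = [2, 1, 5]
r2 m[φ3→ice] = [3, 1, 1]
r2 m[φ3→sun] = [1, 1, 3]
r2 m[φ4→snow] = [1, 9, 1]
r2 m[φ5→snow] = [1, 9, 3]
r2 m[φ6→snow] = [5, 3, 1]
r2 m[wind→φ0] = [7, 6, 2]
r2 m[wind→φ1] = [7, 2, 5]
r2 m[wind→φ2] = [6, 4, 5]
r2 m[snow→φ0] = [7, 21, 5]
r2 m[snow→φ4] = [6, 15, 7]
r2 m[snow→φ5] = [6, 15, 5]
r2 m[snow→φ6] = [2, 21, 7]
r2 m[wet→φ1] = [0, 0, 0]
r2 m[ice→φ2] = [3, 1, 1]
r2 m[ice→φ3] = [2, 1, 5]
r2 m[sun→φ3] = [0, 0, 0]
r3 m[φ0→wind] = [10, 7, 9]
r3 m[φ0→snow] = [6, 9, 6]
r3 m[φ1→wind] = [3, 4, 1]
r3 m[φ1→wet] = [6, 9, 6]
r3 m[φ2→wind] = [6, 5, 2]
r3 m[φ2→ice] = [6, 6, 10]
r3 m[φ3→ice] = [3, 1, 1]
r3 m[φ3→sun] = [2, 6, 4]
r3 m[φ4→snow] = [1, 9, 1]
r3 m[φ5→snow] = [1, 9, 3]
r3 m[φ6→snow] = [5, 3, 1]
r3 m[wind→φ0] = [7, 6, 2]
r3 m[wind→φ1] = [7, 2, 5]
r3 m[wind→φ2] = [6, 4, 5]
r3 m[snow→φ0] = [7, 21, 5]
r3 m[snow→φ4] = [6, 15, 7]
r3 m[snow→φ5] = [6, 15, 5]
r3 m[snow→φ6] = [2, 21, 7]
r3 m[wet→φ1] = [0, 0, 0]
r3 m[ice→φ2] = [3, 1, 1]
r3 m[ice→φ3] = [2, 1, 5]
r3 m[sun→φ3] = [0, 0, 0]
r4 m[φ0→wind] = [10, 7, 9]
r4 m[φ0→snow] = [6, 9, 6]
r4 m[φ1→wind] = [3, 4, 1]
r4 m[φ1→wet] = [6, 9, 6]
r4 m[φ2→wind] = [6, 5, 2]
r4 m[φ2→ice] = [6, 6, 10]
r4 m[φ3→ice] = [3, 1, 1]
r4 m[φ3→sun] = [2, 6, 4]
r4 m[φ4→snow] = [1, 9, 1]
r4 m[φ5→snow] = [1, 9, 3]
r4 m[φ6→snow] = [5, 3, 1]
r4 m[wind→φ0] = [9, 9, 3]
r4 m[wind→φ1] = [16, 12, 11]
r4 m[wind→φ2] = [13, 11, 10]
r4 m[snow→φ0] = [7, 21, 5]
r4 m[snow→φ4] = [12, 21, 10]
r4 m[snow→φ5] = [12, 21, 8]
r4 m[snow→φ6] = [8, 27, 10]
r4 m[wet→φ1] = [0, 0, 0]
r4 m[ice→φ2] = [3, 1, 1]
r4 m[ice→φ3] = [6, 6, 10]
r4 m[sun→φ3] = [0, 0, 0]
r5 m[φ0→wind] = [10, 7, 9]
r5 m[φ0→snow] = [7, 10, 7]
r5 m[φ1→wind] = [3, 4, 1]
r5 m[φ1→wet] = [16, 17, 12]
r5 m[φ2→wind] = [6, 5, 2]
r5 m[φ2→ice] = [13, 11, 15]
r5 m[φ3→ice] = [3, 1, 1]
r5 m[φ3→sun] = [7, 11, 9]
r5 m[φ4→snow] = [1, 9, 1]
r5 m[φ5→snow] = [1, 9, 3]
r5 m[φ6→snow] = [5, 3, 1]
r5 m[wind→φ0] = [9, 9, 3]
r5 m[wind→φ1] = [16, 12, 11]
r5 m[wind→φ2] = [13, 11, 10]
r5 m[snow→φ0] = [7, 21, 5]
r5 m[snow→φ4] = [12, 21, 10]
r5 m[snow→φ5] = [12, 21, 8]
r5 m[snow→φ6] = [8, 27, 10]
r5 m[wet→φ1] = [0, 0, 0]
r5 m[ice→φ2] = [3, 1, 1]
r5 m[ice→φ3] = [6, 6, 10]
r5 m[sun→φ3] = [0, 0, 0]
r6 m[φ0→wind] = [10, 7, 9]
r6 m[φ0→snow] = [7, 10, 7]
r6 m[φ1→wind] = [3, 4, 1]
r6 m[φ1→wet] = [16, 17, 12]
r6 m[φ2→wind] = [6, 5, 2]
r6 m[φ2→ice] = [13, 11, 15]
r6 m[φ3→ice] = [3, 1, 1]
r6 m[φ3→sun] = [7, 11, 9]
r6 m[φ4→snow] = [1, 9, 1]
r6 m[φ5→snow] = [1, 9, 3]
r6 m[φ6→snow] = [5, 3, 1]
r6 m[wind→φ0] = [9, 9, 3]
r6 m[wind→φ1] = [16, 12, 11]
r6 m[wind→φ2] = [13, 11, 10]
r6 m[snow→φ0] = [7, 21, 5]
r6 m[snow→φ4] = [13, 22, 11]
r6 m[snow→φ5] = [13, 22, 9]
r6 m[snow→φ6] = [9, 28, 11]
r6 m[wet→φ1] = [0, 0, 0]
r6 m[ice→φ2] = [3, 1, 1]
r6 m[ice→φ3] = [13, 11, 15]
r6 m[sun→φ3] = [0, 0, 0]
r7 m[φ0→wind] = [10, 7, 9]
r7 m[φ0→snow] = [7, 10, 7]
r7 m[φ1→wind] = [3, 4, 1]
r7 m[φ1→wet] = [16, 17, 12]
r7 m[φ2→wind] = [6, 5, 2]
r7 m[φ2→ice] = [13, 11, 15]
r7 m[φ3→ice] = [3, 1, 1]
r7 m[φ3→sun] = [12, 16, 14]
r7 m[φ4→snow] = [1, 9, 1]
r7 m[φ5→snow] = [1, 9, 3]
r7 m[φ6→snow] = [5, 3, 1]
r7 m[wind→φ0] = [9, 9, 3]
r7 m[wind→φ1] = [16, 12, 11]
r7 m[wind→φ2] = [13, 11, 10]
r7 m[snow→φ0] = [7, 21, 5]
r7 m[snow→φ4] = [13, 22, 11]
r7 m[snow→φ5] = [13, 22, 9]
r7 m[snow→φ6] = [9, 28, 11]
r7 m[wet→φ1] = [0, 0, 0]
r7 m[ice→φ2] = [3, 1, 1]
r7 m[ice→φ3] = [13, 11, 15]
r7 m[sun→φ3] = [0, 0, 0]
r8 m[φ0→wind] = [10, 7, 9]
r8 m[φ0→snow] = [7, 10, 7]
r8 m[φ1→wind] = [3, 4, 1]
r8 m[φ1→wet] = [16, 17, 12]
r8 m[φ2→wind] = [6, 5, 2]
r8 m[φ2→ice] = [13, 11, 15]
r8 m[φ3→ice] = [3, 1, 1]
r8 m[φ3→sun] = [12, 16, 14]
r8 m[φ4→snow] = [1, 9, 1]
r8 m[φ5→snow] = [1, 9, 3]
r8 m[φ6→snow] = [5, 3, 1]
r8 m[wind→φ0] = [9, 9, 3]
r8 m[wind→φ1] = [16, 12, 11]
r8 m[wind→φ2] = [13, 11, 10]
r8 m[snow→φ0] = [7, 21, 5]
r8 m[snow→φ4] = [13, 22, 11]
r8 m[snow→φ5] = [13, 22, 9]
r8 m[snow→φ6] = [9, 28, 11]
r8 m[wet→φ1] = [0, 0, 0]
r8 m[ice→φ2] = [3, 1, 1]
r8 m[ice→φ3] = [13, 11, 15]
r8 m[sun→φ3] = [0, 0, 0]
fixed point reached at round 8
traceback from wind: (wind=2, snow=2, wet=2, ice=1, sun=0), score=12

assignment: (wind=2, snow=2, wet=2, ice=1, sun=0); score = 12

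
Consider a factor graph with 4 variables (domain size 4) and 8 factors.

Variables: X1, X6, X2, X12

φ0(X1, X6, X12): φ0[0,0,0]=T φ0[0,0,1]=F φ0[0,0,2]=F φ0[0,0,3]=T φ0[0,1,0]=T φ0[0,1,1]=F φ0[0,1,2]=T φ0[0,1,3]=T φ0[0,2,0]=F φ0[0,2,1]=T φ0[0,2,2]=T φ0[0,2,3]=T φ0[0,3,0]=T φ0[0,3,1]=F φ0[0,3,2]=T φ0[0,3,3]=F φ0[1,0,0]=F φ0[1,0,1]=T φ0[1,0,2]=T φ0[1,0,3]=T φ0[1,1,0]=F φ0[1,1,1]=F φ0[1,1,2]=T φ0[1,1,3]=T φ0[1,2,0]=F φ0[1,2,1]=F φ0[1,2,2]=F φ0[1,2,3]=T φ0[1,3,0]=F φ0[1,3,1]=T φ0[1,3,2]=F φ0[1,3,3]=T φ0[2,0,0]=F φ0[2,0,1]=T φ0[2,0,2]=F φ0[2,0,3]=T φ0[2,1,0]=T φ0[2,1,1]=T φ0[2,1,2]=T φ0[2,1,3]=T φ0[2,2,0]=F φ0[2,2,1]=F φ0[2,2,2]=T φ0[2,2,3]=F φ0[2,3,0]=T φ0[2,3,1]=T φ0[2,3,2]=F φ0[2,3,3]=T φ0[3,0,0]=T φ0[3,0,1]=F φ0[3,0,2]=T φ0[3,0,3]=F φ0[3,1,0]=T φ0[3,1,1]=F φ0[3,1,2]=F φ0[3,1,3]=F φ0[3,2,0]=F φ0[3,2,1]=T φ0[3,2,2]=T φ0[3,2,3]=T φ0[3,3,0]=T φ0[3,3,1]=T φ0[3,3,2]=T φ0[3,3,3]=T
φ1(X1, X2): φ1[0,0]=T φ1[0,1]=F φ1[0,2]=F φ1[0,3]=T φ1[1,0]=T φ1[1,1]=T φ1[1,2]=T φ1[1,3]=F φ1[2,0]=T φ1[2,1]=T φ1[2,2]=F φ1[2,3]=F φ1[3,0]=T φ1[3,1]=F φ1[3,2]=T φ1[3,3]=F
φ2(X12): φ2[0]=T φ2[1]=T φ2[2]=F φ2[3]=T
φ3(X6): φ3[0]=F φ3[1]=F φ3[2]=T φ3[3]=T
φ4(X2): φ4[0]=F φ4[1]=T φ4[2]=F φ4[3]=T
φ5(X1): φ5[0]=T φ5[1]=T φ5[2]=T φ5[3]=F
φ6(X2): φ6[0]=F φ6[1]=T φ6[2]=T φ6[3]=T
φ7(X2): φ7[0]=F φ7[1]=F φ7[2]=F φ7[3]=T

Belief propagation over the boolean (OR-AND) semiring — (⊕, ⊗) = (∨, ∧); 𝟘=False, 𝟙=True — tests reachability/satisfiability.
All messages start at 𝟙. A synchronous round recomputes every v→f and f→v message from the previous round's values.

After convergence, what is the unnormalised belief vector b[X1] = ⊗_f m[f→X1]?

init: all messages = 𝟙 over 4 values
r1 m[φ0→X1] = [T, T, T, T]
r1 m[φ0→X6] = [T, T, T, T]
r1 m[φ0→X12] = [T, T, T, T]
r1 m[φ1→X1] = [T, T, T, T]
r1 m[φ1→X2] = [T, T, T, T]
r1 m[φ2→X12] = [T, T, F, T]
r1 m[φ3→X6] = [F, F, T, T]
r1 m[φ4→X2] = [F, T, F, T]
r1 m[φ5→X1] = [T, T, T, F]
r1 m[φ6→X2] = [F, T, T, T]
r1 m[φ7→X2] = [F, F, F, T]
r1 m[X1→φ0] = [T, T, T, T]
r1 m[X1→φ1] = [T, T, T, T]
r1 m[X1→φ5] = [T, T, T, T]
r1 m[X6→φ0] = [T, T, T, T]
r1 m[X6→φ3] = [T, T, T, T]
r1 m[X2→φ1] = [T, T, T, T]
r1 m[X2→φ4] = [T, T, T, T]
r1 m[X2→φ6] = [T, T, T, T]
r1 m[X2→φ7] = [T, T, T, T]
r1 m[X12→φ0] = [T, T, T, T]
r1 m[X12→φ2] = [T, T, T, T]
r2 m[φ0→X1] = [T, T, T, T]
r2 m[φ0→X6] = [T, T, T, T]
r2 m[φ0→X12] = [T, T, T, T]
r2 m[φ1→X1] = [T, T, T, T]
r2 m[φ1→X2] = [T, T, T, T]
r2 m[φ2→X12] = [T, T, F, T]
r2 m[φ3→X6] = [F, F, T, T]
r2 m[φ4→X2] = [F, T, F, T]
r2 m[φ5→X1] = [T, T, T, F]
r2 m[φ6→X2] = [F, T, T, T]
r2 m[φ7→X2] = [F, F, F, T]
r2 m[X1→φ0] = [T, T, T, F]
r2 m[X1→φ1] = [T, T, T, F]
r2 m[X1→φ5] = [T, T, T, T]
r2 m[X6→φ0] = [F, F, T, T]
r2 m[X6→φ3] = [T, T, T, T]
r2 m[X2→φ1] = [F, F, F, T]
r2 m[X2→φ4] = [F, F, F, T]
r2 m[X2→φ6] = [F, F, F, T]
r2 m[X2→φ7] = [F, T, F, T]
r2 m[X12→φ0] = [T, T, F, T]
r2 m[X12→φ2] = [T, T, T, T]
r3 m[φ0→X1] = [T, T, T, T]
r3 m[φ0→X6] = [T, T, T, T]
r3 m[φ0→X12] = [T, T, T, T]
r3 m[φ1→X1] = [T, F, F, F]
r3 m[φ1→X2] = [T, T, T, T]
r3 m[φ2→X12] = [T, T, F, T]
r3 m[φ3→X6] = [F, F, T, T]
r3 m[φ4→X2] = [F, T, F, T]
r3 m[φ5→X1] = [T, T, T, F]
r3 m[φ6→X2] = [F, T, T, T]
r3 m[φ7→X2] = [F, F, F, T]
r3 m[X1→φ0] = [T, T, T, F]
r3 m[X1→φ1] = [T, T, T, F]
r3 m[X1→φ5] = [T, T, T, T]
r3 m[X6→φ0] = [F, F, T, T]
r3 m[X6→φ3] = [T, T, T, T]
r3 m[X2→φ1] = [F, F, F, T]
r3 m[X2→φ4] = [F, F, F, T]
r3 m[X2→φ6] = [F, F, F, T]
r3 m[X2→φ7] = [F, T, F, T]
r3 m[X12→φ0] = [T, T, F, T]
r3 m[X12→φ2] = [T, T, T, T]
r4 m[φ0→X1] = [T, T, T, T]
r4 m[φ0→X6] = [T, T, T, T]
r4 m[φ0→X12] = [T, T, T, T]
r4 m[φ1→X1] = [T, F, F, F]
r4 m[φ1→X2] = [T, T, T, T]
r4 m[φ2→X12] = [T, T, F, T]
r4 m[φ3→X6] = [F, F, T, T]
r4 m[φ4→X2] = [F, T, F, T]
r4 m[φ5→X1] = [T, T, T, F]
r4 m[φ6→X2] = [F, T, T, T]
r4 m[φ7→X2] = [F, F, F, T]
r4 m[X1→φ0] = [T, F, F, F]
r4 m[X1→φ1] = [T, T, T, F]
r4 m[X1→φ5] = [T, F, F, F]
r4 m[X6→φ0] = [F, F, T, T]
r4 m[X6→φ3] = [T, T, T, T]
r4 m[X2→φ1] = [F, F, F, T]
r4 m[X2→φ4] = [F, F, F, T]
r4 m[X2→φ6] = [F, F, F, T]
r4 m[X2→φ7] = [F, T, F, T]
r4 m[X12→φ0] = [T, T, F, T]
r4 m[X12→φ2] = [T, T, T, T]
r5 m[φ0→X1] = [T, T, T, T]
r5 m[φ0→X6] = [T, T, T, T]
r5 m[φ0→X12] = [T, T, T, T]
r5 m[φ1→X1] = [T, F, F, F]
r5 m[φ1→X2] = [T, T, T, T]
r5 m[φ2→X12] = [T, T, F, T]
r5 m[φ3→X6] = [F, F, T, T]
r5 m[φ4→X2] = [F, T, F, T]
r5 m[φ5→X1] = [T, T, T, F]
r5 m[φ6→X2] = [F, T, T, T]
r5 m[φ7→X2] = [F, F, F, T]
r5 m[X1→φ0] = [T, F, F, F]
r5 m[X1→φ1] = [T, T, T, F]
r5 m[X1→φ5] = [T, F, F, F]
r5 m[X6→φ0] = [F, F, T, T]
r5 m[X6→φ3] = [T, T, T, T]
r5 m[X2→φ1] = [F, F, F, T]
r5 m[X2→φ4] = [F, F, F, T]
r5 m[X2→φ6] = [F, F, F, T]
r5 m[X2→φ7] = [F, T, F, T]
r5 m[X12→φ0] = [T, T, F, T]
r5 m[X12→φ2] = [T, T, T, T]
fixed point reached at round 5
b[X1] = ⊗ incoming = [T, F, F, F]

b[X1] = [T, F, F, F]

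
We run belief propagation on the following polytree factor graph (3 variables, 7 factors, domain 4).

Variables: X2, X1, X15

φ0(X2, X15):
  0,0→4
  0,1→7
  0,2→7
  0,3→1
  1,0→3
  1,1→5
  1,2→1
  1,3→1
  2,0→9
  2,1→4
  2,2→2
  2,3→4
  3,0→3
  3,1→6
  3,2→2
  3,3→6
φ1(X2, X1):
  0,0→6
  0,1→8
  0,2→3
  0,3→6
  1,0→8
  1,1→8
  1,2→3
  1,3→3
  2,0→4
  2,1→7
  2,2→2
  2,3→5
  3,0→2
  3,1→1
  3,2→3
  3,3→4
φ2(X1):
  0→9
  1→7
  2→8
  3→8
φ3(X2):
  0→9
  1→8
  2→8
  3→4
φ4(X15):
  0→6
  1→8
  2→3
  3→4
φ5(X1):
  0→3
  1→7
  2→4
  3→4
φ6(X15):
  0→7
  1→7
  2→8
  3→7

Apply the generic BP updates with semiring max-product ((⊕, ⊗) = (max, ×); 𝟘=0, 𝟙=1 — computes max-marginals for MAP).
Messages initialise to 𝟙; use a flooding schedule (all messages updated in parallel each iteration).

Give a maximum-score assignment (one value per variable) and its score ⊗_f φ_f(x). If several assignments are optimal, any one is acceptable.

init: all messages = 𝟙 over 4 values
r1 m[φ0→X2] = [7, 5, 9, 6]
r1 m[φ0→X15] = [9, 7, 7, 6]
r1 m[φ1→X2] = [8, 8, 7, 4]
r1 m[φ1→X1] = [8, 8, 3, 6]
r1 m[φ2→X1] = [9, 7, 8, 8]
r1 m[φ3→X2] = [9, 8, 8, 4]
r1 m[φ4→X15] = [6, 8, 3, 4]
r1 m[φ5→X1] = [3, 7, 4, 4]
r1 m[φ6→X15] = [7, 7, 8, 7]
r1 m[X2→φ0] = [1, 1, 1, 1]
r1 m[X2→φ1] = [1, 1, 1, 1]
r1 m[X2→φ3] = [1, 1, 1, 1]
r1 m[X1→φ1] = [1, 1, 1, 1]
r1 m[X1→φ2] = [1, 1, 1, 1]
r1 m[X1→φ5] = [1, 1, 1, 1]
r1 m[X15→φ0] = [1, 1, 1, 1]
r1 m[X15→φ4] = [1, 1, 1, 1]
r1 m[X15→φ6] = [1, 1, 1, 1]
r2 m[φ0→X2] = [7, 5, 9, 6]
r2 m[φ0→X15] = [9, 7, 7, 6]
r2 m[φ1→X2] = [8, 8, 7, 4]
r2 m[φ1→X1] = [8, 8, 3, 6]
r2 m[φ2→X1] = [9, 7, 8, 8]
r2 m[φ3→X2] = [9, 8, 8, 4]
r2 m[φ4→X15] = [6, 8, 3, 4]
r2 m[φ5→X1] = [3, 7, 4, 4]
r2 m[φ6→X15] = [7, 7, 8, 7]
r2 m[X2→φ0] = [72, 64, 56, 16]
r2 m[X2→φ1] = [63, 40, 72, 24]
r2 m[X2→φ3] = [56, 40, 63, 24]
r2 m[X1→φ1] = [27, 49, 32, 32]
r2 m[X1→φ2] = [24, 56, 12, 24]
r2 m[X1→φ5] = [72, 56, 24, 48]
r2 m[X15→φ0] = [42, 56, 24, 28]
r2 m[X15→φ4] = [63, 49, 56, 42]
r2 m[X15→φ6] = [54, 56, 21, 24]
r3 m[φ0→X2] = [392, 280, 378, 336]
r3 m[φ0→X15] = [504, 504, 504, 224]
r3 m[φ1→X2] = [392, 392, 343, 128]
r3 m[φ1→X1] = [378, 504, 189, 378]
r3 m[φ2→X1] = [9, 7, 8, 8]
r3 m[φ3→X2] = [9, 8, 8, 4]
r3 m[φ4→X15] = [6, 8, 3, 4]
r3 m[φ5→X1] = [3, 7, 4, 4]
r3 m[φ6→X15] = [7, 7, 8, 7]
r3 m[X2→φ0] = [72, 64, 56, 16]
r3 m[X2→φ1] = [63, 40, 72, 24]
r3 m[X2→φ3] = [56, 40, 63, 24]
r3 m[X1→φ1] = [27, 49, 32, 32]
r3 m[X1→φ2] = [24, 56, 12, 24]
r3 m[X1→φ5] = [72, 56, 24, 48]
r3 m[X15→φ0] = [42, 56, 24, 28]
r3 m[X15→φ4] = [63, 49, 56, 42]
r3 m[X15→φ6] = [54, 56, 21, 24]
r4 m[φ0→X2] = [392, 280, 378, 336]
r4 m[φ0→X15] = [504, 504, 504, 224]
r4 m[φ1→X2] = [392, 392, 343, 128]
r4 m[φ1→X1] = [378, 504, 189, 378]
r4 m[φ2→X1] = [9, 7, 8, 8]
r4 m[φ3→X2] = [9, 8, 8, 4]
r4 m[φ4→X15] = [6, 8, 3, 4]
r4 m[φ5→X1] = [3, 7, 4, 4]
r4 m[φ6→X15] = [7, 7, 8, 7]
r4 m[X2→φ0] = [3528, 3136, 2744, 512]
r4 m[X2→φ1] = [3528, 2240, 3024, 1344]
r4 m[X2→φ3] = [153664, 109760, 129654, 43008]
r4 m[X1→φ1] = [27, 49, 32, 32]
r4 m[X1→φ2] = [1134, 3528, 756, 1512]
r4 m[X1→φ5] = [3402, 3528, 1512, 3024]
r4 m[X15→φ0] = [42, 56, 24, 28]
r4 m[X15→φ4] = [3528, 3528, 4032, 1568]
r4 m[X15→φ6] = [3024, 4032, 1512, 896]
r5 m[φ0→X2] = [392, 280, 378, 336]
r5 m[φ0→X15] = [24696, 24696, 24696, 10976]
r5 m[φ1→X2] = [392, 392, 343, 128]
r5 m[φ1→X1] = [21168, 28224, 10584, 21168]
r5 m[φ2→X1] = [9, 7, 8, 8]
r5 m[φ3→X2] = [9, 8, 8, 4]
r5 m[φ4→X15] = [6, 8, 3, 4]
r5 m[φ5→X1] = [3, 7, 4, 4]
r5 m[φ6→X15] = [7, 7, 8, 7]
r5 m[X2→φ0] = [3528, 3136, 2744, 512]
r5 m[X2→φ1] = [3528, 2240, 3024, 1344]
r5 m[X2→φ3] = [153664, 109760, 129654, 43008]
r5 m[X1→φ1] = [27, 49, 32, 32]
r5 m[X1→φ2] = [1134, 3528, 756, 1512]
r5 m[X1→φ5] = [3402, 3528, 1512, 3024]
r5 m[X15→φ0] = [42, 56, 24, 28]
r5 m[X15→φ4] = [3528, 3528, 4032, 1568]
r5 m[X15→φ6] = [3024, 4032, 1512, 896]
r6 m[φ0→X2] = [392, 280, 378, 336]
r6 m[φ0→X15] = [24696, 24696, 24696, 10976]
r6 m[φ1→X2] = [392, 392, 343, 128]
r6 m[φ1→X1] = [21168, 28224, 10584, 21168]
r6 m[φ2→X1] = [9, 7, 8, 8]
r6 m[φ3→X2] = [9, 8, 8, 4]
r6 m[φ4→X15] = [6, 8, 3, 4]
r6 m[φ5→X1] = [3, 7, 4, 4]
r6 m[φ6→X15] = [7, 7, 8, 7]
r6 m[X2→φ0] = [3528, 3136, 2744, 512]
r6 m[X2→φ1] = [3528, 2240, 3024, 1344]
r6 m[X2→φ3] = [153664, 109760, 129654, 43008]
r6 m[X1→φ1] = [27, 49, 32, 32]
r6 m[X1→φ2] = [63504, 197568, 42336, 84672]
r6 m[X1→φ5] = [190512, 197568, 84672, 169344]
r6 m[X15→φ0] = [42, 56, 24, 28]
r6 m[X15→φ4] = [172872, 172872, 197568, 76832]
r6 m[X15→φ6] = [148176, 197568, 74088, 43904]
r7 m[φ0→X2] = [392, 280, 378, 336]
r7 m[φ0→X15] = [24696, 24696, 24696, 10976]
r7 m[φ1→X2] = [392, 392, 343, 128]
r7 m[φ1→X1] = [21168, 28224, 10584, 21168]
r7 m[φ2→X1] = [9, 7, 8, 8]
r7 m[φ3→X2] = [9, 8, 8, 4]
r7 m[φ4→X15] = [6, 8, 3, 4]
r7 m[φ5→X1] = [3, 7, 4, 4]
r7 m[φ6→X15] = [7, 7, 8, 7]
r7 m[X2→φ0] = [3528, 3136, 2744, 512]
r7 m[X2→φ1] = [3528, 2240, 3024, 1344]
r7 m[X2→φ3] = [153664, 109760, 129654, 43008]
r7 m[X1→φ1] = [27, 49, 32, 32]
r7 m[X1→φ2] = [63504, 197568, 42336, 84672]
r7 m[X1→φ5] = [190512, 197568, 84672, 169344]
r7 m[X15→φ0] = [42, 56, 24, 28]
r7 m[X15→φ4] = [172872, 172872, 197568, 76832]
r7 m[X15→φ6] = [148176, 197568, 74088, 43904]
fixed point reached at round 7
traceback from X2: (X2=0, X1=1, X15=1), score=1382976

assignment: (X2=0, X1=1, X15=1); score = 1382976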